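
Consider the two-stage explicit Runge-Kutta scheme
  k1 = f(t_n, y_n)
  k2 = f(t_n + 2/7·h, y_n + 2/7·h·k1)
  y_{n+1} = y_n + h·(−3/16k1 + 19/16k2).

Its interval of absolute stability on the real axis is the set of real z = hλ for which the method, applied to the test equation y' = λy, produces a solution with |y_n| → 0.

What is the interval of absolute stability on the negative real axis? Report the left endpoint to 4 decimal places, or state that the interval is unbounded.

z∈(-2.9474,0).

With y'=λy (z=hλ):
  k1=λy_n ⇒ h·k1=z·y_n;  k2=λ(1+2/7z)y_n ⇒ h·k2=z(1+2/7z)y_n
  y_{n+1}/y_n = 1 − 3/16z + 19/16z(1+2/7z) = 1 + z + 19/56z²
  Hence R(z) = 1 + z + 19/56z².

Need |R(x)|<1, x<0.
x=-1.69: |R|=0.2790
R=1: x+19/56x²=0 ⇒ x=−56/19=-2.9474; min R=1−1/(4·19/56)=0.2632>−1
Confirm numerically:
  x=-2.925: |R|=0.97780 <1
  x=-2.379: |R|=0.54124 <1
  x=-1.550: |R|=0.26513 <1
  x=-1.315: |R|=0.27170 <1
  x=-3.393: |R|=1.51301 >1
  x=-3.233: |R|=1.31331 >1
  x=-3.185: |R|=1.25679 >1
So |R|<1 on (-2.9474, 0).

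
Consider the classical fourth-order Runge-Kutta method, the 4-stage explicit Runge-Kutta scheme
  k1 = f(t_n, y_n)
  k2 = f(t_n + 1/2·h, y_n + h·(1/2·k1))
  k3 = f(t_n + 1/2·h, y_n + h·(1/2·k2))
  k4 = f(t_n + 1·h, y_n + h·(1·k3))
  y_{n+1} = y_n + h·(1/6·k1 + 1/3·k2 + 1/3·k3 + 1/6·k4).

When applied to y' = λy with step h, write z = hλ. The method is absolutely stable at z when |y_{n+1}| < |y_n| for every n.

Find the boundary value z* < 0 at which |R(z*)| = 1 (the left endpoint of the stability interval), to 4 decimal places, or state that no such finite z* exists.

z* = -2.7853.

Test eqn y'=λy, z=hλ:
  order 4, 4-stage ⇒ R(z)=1+z+z^2/2+z^3/6+z^4/24
  (e.g. R(-0.9)=0.41084, |R|=0.41084)

Need |R(x)|<1, x<0.
x=-0.9: |R|=0.4108
|R(-2.5)|=0.6484 |R(-1.74)|=0.2777 |R(-1.25)|=0.3075
Bisect:
  x_lo=-3.5677 |R|=2.9785  x_hi=-0.1582 |R|=0.8537
  mid=-1.86293 |R|=0.29662 →hi
  mid=-2.71530 |R|=0.89950 →hi
  mid=-3.14149 |R|=1.68396 →lo
  mid=-2.92839 |R|=1.23808 →lo
  mid=-2.82185 |R|=1.05652 →lo
  mid=-2.76857 |R|=0.97508 →hi
  mid=-2.79521 |R|=1.01506 →lo
  mid=-2.78189 |R|=0.99488 →hi
  mid=-2.78855 |R|=1.00492 →lo
  ...
  [-2.78543,-2.78522] ⇒ x*=-2.7853
So |R|<1 on (-2.7853, 0).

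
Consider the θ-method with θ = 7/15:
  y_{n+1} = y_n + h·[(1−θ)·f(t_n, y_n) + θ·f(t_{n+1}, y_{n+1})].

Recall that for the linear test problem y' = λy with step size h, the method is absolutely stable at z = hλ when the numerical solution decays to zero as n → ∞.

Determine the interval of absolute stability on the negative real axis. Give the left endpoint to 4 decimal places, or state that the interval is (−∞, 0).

On y'=λy, z=hλ:
  y_{n+1} = y_n + z·[8/15·y_n + 7/15·y_{n+1}] ⇒ (1 − 7/15z)y_{n+1} = (1 + 8/15z)y_n
  ⇒ R(z) = (1 + 8/15z)/(1 − 7/15z).

Solve |R(x)|<1 on ℝ⁻.
x=-1.4: |R|=0.1532
R=−1: 1+8/15x = −1+7/15x ⇒ -1/15x=2 ⇒ x=2/(-1/15)=-30.0000
Confirm numerically:
  x=-27.505: |R|=0.98798 <1
  x=-19.154: |R|=0.92725 <1
  x=-18.159: |R|=0.91668 <1
  x=-17.397: |R|=0.90786 <1
  x=-30.480: |R|=1.00210 >1
  x=-30.441: |R|=1.00193 >1
  x=-30.428: |R|=1.00188 >1
Interval (-30.0000, 0).

z∈(-30.0000,0).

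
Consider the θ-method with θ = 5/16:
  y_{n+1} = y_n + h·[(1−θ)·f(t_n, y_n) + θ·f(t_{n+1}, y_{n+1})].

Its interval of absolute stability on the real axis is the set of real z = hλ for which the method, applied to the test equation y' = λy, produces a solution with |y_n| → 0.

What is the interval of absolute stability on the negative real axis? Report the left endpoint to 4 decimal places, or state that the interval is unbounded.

Test eqn y'=λy, z=hλ:
  y_{n+1} = y_n + z·[11/16·y_n + 5/16·y_{n+1}] ⇒ (1 − 5/16z)y_{n+1} = (1 + 11/16z)y_n
  so R(z) = (1 + 11/16z)/(1 − 5/16z).

Find x<0 with |R(x)|<1.
x=-0.79: |R|=0.3664
R=−1: 1+11/16x = −1+5/16x ⇒ -3/8x=2 ⇒ x=2/(-3/8)=-5.3333
Confirm numerically:
  x=-4.817: |R|=0.92271 <1
  x=-3.624: |R|=0.69941 <1
  x=-3.447: |R|=0.65946 <1
  x=-5.537: |R|=1.02797 >1
  x=-5.494: |R|=1.02218 >1
Interval (-5.3333, 0).

z∈(-5.3333,0).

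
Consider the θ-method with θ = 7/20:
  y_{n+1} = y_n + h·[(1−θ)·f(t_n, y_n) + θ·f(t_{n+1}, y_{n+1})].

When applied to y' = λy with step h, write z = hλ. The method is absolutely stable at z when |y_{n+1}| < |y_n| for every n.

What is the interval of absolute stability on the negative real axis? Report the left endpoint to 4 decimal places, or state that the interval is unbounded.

Test eqn y'=λy, z=hλ:
  y_{n+1} = y_n + z·[13/20·y_n + 7/20·y_{n+1}] ⇒ (1 − 7/20z)y_{n+1} = (1 + 13/20z)y_n
  ⇒ R(z) = (1 + 13/20z)/(1 − 7/20z).

Boundary: |R(x)|=1, x<0.
x=-0.94: |R|=0.2927
R=−1: 1+13/20x = −1+7/20x ⇒ -3/10x=2 ⇒ x=2/(-3/10)=-6.6667
Confirm numerically:
  x=-6.506: |R|=0.98529 <1
  x=-5.914: |R|=0.92645 <1
  x=-3.722: |R|=0.61636 <1
  x=-6.990: |R|=1.02814 >1
  x=-6.885: |R|=1.01921 >1
Interval (-6.6667, 0).

(-6.6667, 0).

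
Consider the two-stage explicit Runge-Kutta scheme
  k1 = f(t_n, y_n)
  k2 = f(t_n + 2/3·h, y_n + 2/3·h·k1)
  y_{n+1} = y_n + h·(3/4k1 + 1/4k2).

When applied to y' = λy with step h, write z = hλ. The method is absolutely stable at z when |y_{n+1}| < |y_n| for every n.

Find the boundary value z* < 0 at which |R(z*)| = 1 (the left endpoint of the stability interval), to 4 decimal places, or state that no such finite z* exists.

With y'=λy (z=hλ):
  k1=λy_n ⇒ h·k1=z·y_n;  k2=λ(1+2/3z)y_n ⇒ h·k2=z(1+2/3z)y_n
  y_{n+1}/y_n = 1 + 3/4z + 1/4z(1+2/3z) = 1 + z + 1/6z²
  Hence R(z) = 1 + z + 1/6z².

Need |R(x)|<1, x<0.
x=-1.26: |R|=0.0046
R=1: x+1/6x²=0 ⇒ x=−6=-6.0000; min R=1−1/(4·1/6)=-0.5000>−1
Confirm numerically:
  x=-5.346: |R|=0.41729 <1
  x=-5.165: |R|=0.28120 <1
  x=-2.865: |R|=0.49696 <1
  x=-2.766: |R|=0.49087 <1
  x=-6.590: |R|=1.64802 >1
  x=-6.485: |R|=1.52420 >1
Interval (-6.0000, 0).

z* = -6.0000.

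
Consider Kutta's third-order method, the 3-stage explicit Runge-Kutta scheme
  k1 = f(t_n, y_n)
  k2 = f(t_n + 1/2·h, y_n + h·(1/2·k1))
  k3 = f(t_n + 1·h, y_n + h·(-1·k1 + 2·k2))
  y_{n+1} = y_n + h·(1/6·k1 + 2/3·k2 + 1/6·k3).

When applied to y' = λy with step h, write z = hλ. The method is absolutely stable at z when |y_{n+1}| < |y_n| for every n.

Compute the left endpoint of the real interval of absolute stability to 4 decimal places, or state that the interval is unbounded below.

Set f=λy, z=hλ:
  order 3, 3-stage ⇒ R(z)=1+z+z^2/2+z^3/6
  (e.g. R(-1.26)=0.20040, |R|=0.20040)

Find x<0 with |R(x)|<1.
x=-1.26: |R|=0.2004
|R(-1.83)|=0.1770 |R(-0.75)|=0.4609 |R(-0.59)|=0.5498
Bisect:
  x_lo=-3.1096 |R|=2.2863  x_hi=-0.3056 |R|=0.7364
  mid=-1.70760 |R|=0.07952 →hi
  mid=-2.40862 |R|=0.83681 →hi
  mid=-2.75912 |R|=1.45350 →lo
  mid=-2.58387 |R|=1.12083 →lo
  mid=-2.49624 |R|=0.97307 →hi
  mid=-2.54006 |R|=1.04547 →lo
  mid=-2.51815 |R|=1.00891 →lo
  mid=-2.50720 |R|=0.99090 →hi
  mid=-2.51267 |R|=0.99988 →hi
  ...
  [-2.51285,-2.51267] ⇒ x*=-2.5127
So |R|<1 on (-2.5127, 0).

z* = -2.5127.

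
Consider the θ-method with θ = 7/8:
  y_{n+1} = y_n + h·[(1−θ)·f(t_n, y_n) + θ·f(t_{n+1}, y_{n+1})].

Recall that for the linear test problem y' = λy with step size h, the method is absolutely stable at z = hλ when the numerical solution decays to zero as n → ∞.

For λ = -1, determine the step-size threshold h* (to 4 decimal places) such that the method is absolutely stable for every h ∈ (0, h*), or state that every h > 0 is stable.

On y'=λy, z=hλ:
  y_{n+1} = y_n + z·[1/8·y_n + 7/8·y_{n+1}] ⇒ (1 − 7/8z)y_{n+1} = (1 + 1/8z)y_n
  ⇒ R(z) = (1 + 1/8z)/(1 − 7/8z).

Boundary: |R(x)|=1, x<0.
x=-1.53: |R|=0.3458
x=-2: |R|=0.2727
x=-10: |R|=0.0256
x=-100: |R|=0.1299
θ=7/8≥1/2 ⇒ |1+1/8x|<|1−7/8x| ∀x<0 ⇒ stable on all of ℝ⁻.

interval (−∞, 0). Any h>0 works for λ=-1.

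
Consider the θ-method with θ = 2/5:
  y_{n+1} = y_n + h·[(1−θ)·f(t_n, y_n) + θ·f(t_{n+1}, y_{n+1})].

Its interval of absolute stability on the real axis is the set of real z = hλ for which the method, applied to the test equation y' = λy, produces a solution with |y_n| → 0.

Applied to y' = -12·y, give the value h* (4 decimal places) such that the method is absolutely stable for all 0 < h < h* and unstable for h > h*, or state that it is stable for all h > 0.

(-10.0000,0); λ=-12 ⇒ h* = (10)/12 = 0.8333.

Test eqn y'=λy, z=hλ:
  y_{n+1} = y_n + z·[3/5·y_n + 2/5·y_{n+1}] ⇒ (1 − 2/5z)y_{n+1} = (1 + 3/5z)y_n
  ⇒ R(z) = (1 + 3/5z)/(1 − 2/5z).

Solve |R(x)|<1 on ℝ⁻.
x=-1.01: |R|=0.2806
R=−1: 1+3/5x = −1+2/5x ⇒ -1/5x=2 ⇒ x=2/(-1/5)=-10.0000
Confirm numerically:
  x=-5.545: |R|=0.72312 <1
  x=-5.162: |R|=0.68429 <1
  x=-4.018: |R|=0.54112 <1
  x=-10.593: |R|=1.02265 >1
  x=-10.279: |R|=1.01092 >1
  x=-10.100: |R|=1.00397 >1
So |R|<1 on (-10.0000, 0).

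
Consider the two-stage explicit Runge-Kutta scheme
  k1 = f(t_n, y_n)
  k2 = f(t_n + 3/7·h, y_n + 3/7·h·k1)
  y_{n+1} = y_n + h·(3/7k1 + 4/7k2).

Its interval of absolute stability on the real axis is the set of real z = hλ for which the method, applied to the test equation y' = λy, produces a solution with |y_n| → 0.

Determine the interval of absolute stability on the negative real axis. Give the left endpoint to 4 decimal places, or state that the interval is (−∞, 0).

(-4.0833, 0).

On y'=λy, z=hλ:
  k1=λy_n ⇒ h·k1=z·y_n;  k2=λ(1+3/7z)y_n ⇒ h·k2=z(1+3/7z)y_n
  y_{n+1}/y_n = 1 + 3/7z + 4/7z(1+3/7z) = 1 + z + 12/49z²
  R(z) = 1 + z + 12/49z².

Boundary: |R(x)|=1, x<0.
x=-0.99: |R|=0.2500
R=1: x+12/49x²=0 ⇒ x=−49/12=-4.0833; min R=1−1/(4·12/49)=-0.0208>−1
Confirm numerically:
  x=-3.964: |R|=0.88415 <1
  x=-2.002: |R|=0.02045 <1
  x=-1.784: |R|=0.00457 <1
  x=-4.388: |R|=1.32740 >1
  x=-4.268: |R|=1.19302 >1
  x=-4.245: |R|=1.16807 >1
Stable set (-4.0833, 0).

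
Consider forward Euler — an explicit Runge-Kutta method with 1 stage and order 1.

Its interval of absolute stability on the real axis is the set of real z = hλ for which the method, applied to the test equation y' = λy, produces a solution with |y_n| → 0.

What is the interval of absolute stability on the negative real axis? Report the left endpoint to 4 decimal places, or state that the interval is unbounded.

z∈(-2.0000,0).

Test eqn y'=λy, z=hλ:
  order 1, 1-stage ⇒ R(z)=1+z
  (e.g. R(-1.77)=-0.77000, |R|=0.77000)

Boundary: |R(x)|=1, x<0.
x=-1.77: |R|=0.7700
|R(-1.34)|=0.3400 |R(-1.07)|=0.0700 |R(-0.93)|=0.0700
Bisect:
  x_lo=-2.8551 |R|=1.8551  x_hi=-0.2811 |R|=0.7189
  mid=-1.56808 |R|=0.56808 →hi
  mid=-2.21157 |R|=1.21157 →lo
  mid=-1.88982 |R|=0.88982 →hi
  mid=-2.05070 |R|=1.05070 →lo
  mid=-1.97026 |R|=0.97026 →hi
  mid=-2.01048 |R|=1.01048 →lo
  mid=-1.99037 |R|=0.99037 →hi
  mid=-2.00042 |R|=1.00042 →lo
  mid=-1.99540 |R|=0.99540 →hi
  mid=-1.99791 |R|=0.99791 →hi
  ...
  [-2.00011,-1.99995] ⇒ x*=-2.0000
So |R|<1 on (-2.0000, 0).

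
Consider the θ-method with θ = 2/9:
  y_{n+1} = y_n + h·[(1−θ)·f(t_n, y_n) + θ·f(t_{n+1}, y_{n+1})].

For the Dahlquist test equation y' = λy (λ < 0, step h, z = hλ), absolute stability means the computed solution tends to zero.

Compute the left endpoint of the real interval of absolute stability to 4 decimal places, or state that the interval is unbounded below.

left endpoint -3.6000.

On y'=λy, z=hλ:
  y_{n+1} = y_n + z·[7/9·y_n + 2/9·y_{n+1}] ⇒ (1 − 2/9z)y_{n+1} = (1 + 7/9z)y_n
  Hence R(z) = (1 + 7/9z)/(1 − 2/9z).

Find x<0 with |R(x)|<1.
x=-1.18: |R|=0.0651
R=−1: 1+7/9x = −1+2/9x ⇒ -5/9x=2 ⇒ x=2/(-5/9)=-3.6000
Confirm numerically:
  x=-3.556: |R|=0.98635 <1
  x=-3.524: |R|=0.97632 <1
  x=-3.165: |R|=0.85812 <1
  x=-3.928: |R|=1.09729 >1
  x=-3.888: |R|=1.08584 >1
  x=-3.844: |R|=1.07311 >1
So |R|<1 on (-3.6000, 0).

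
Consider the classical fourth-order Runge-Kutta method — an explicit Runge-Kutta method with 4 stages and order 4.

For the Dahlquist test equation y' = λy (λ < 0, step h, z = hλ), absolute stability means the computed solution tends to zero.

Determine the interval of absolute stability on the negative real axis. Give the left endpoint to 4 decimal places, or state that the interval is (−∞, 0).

Set f=λy, z=hλ:
  order 4, 4-stage ⇒ R(z)=1+z+z^2/2+z^3/6+z^4/24
  (e.g. R(-0.86)=0.42658, |R|=0.42658)

Boundary: |R(x)|=1, x<0.
x=-0.86: |R|=0.4266
|R(-1.98)|=0.3269 |R(-1.89)|=0.3025 |R(-0.71)|=0.4930
Bisect:
  x_lo=-3.4655 |R|=2.6123  x_hi=-0.3104 |R|=0.7332
  mid=-1.88791 |R|=0.30202 →hi
  mid=-2.67668 |R|=0.84823 →hi
  mid=-3.07107 |R|=1.52358 →lo
  mid=-2.87388 |R|=1.14198 →lo
  mid=-2.77528 |R|=0.98501 →hi
  mid=-2.82458 |R|=1.06087 →lo
  mid=-2.79993 |R|=1.02229 →lo
  ...
  [-2.78530,-2.78510] ⇒ x*=-2.7853
Interval (-2.7853, 0).

(-2.7853, 0).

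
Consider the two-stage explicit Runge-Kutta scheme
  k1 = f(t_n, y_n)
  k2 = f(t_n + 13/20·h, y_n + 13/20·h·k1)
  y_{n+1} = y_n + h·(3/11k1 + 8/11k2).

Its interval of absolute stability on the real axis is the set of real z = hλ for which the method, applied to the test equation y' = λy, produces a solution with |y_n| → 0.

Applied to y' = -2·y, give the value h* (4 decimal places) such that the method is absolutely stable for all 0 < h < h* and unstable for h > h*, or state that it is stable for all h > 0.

(-2.1154,0); λ=-2 ⇒ h* = (55/26)/2 = 1.0577.

Set f=λy, z=hλ:
  k1=λy_n ⇒ h·k1=z·y_n;  k2=λ(1+13/20z)y_n ⇒ h·k2=z(1+13/20z)y_n
  y_{n+1}/y_n = 1 + 3/11z + 8/11z(1+13/20z) = 1 + z + 26/55z²
  so R(z) = 1 + z + 26/55z².

Need |R(x)|<1, x<0.
x=-1.56: |R|=0.5904
R=1: x+26/55x²=0 ⇒ x=−55/26=-2.1154; min R=1−1/(4·26/55)=0.4712>−1
Confirm numerically:
  x=-1.781: |R|=0.71847 <1
  x=-1.643: |R|=0.63310 <1
  x=-1.257: |R|=0.48993 <1
  x=-2.577: |R|=1.56235 >1
  x=-2.308: |R|=1.21015 >1
  x=-2.230: |R|=1.12083 >1
Stable set (-2.1154, 0).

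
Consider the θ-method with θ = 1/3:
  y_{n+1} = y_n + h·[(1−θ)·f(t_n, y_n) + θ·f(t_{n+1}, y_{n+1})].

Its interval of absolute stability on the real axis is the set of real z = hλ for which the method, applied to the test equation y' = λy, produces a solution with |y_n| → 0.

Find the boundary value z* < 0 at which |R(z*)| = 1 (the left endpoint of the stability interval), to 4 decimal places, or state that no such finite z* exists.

z* = -6.0000.

With y'=λy (z=hλ):
  y_{n+1} = y_n + z·[2/3·y_n + 1/3·y_{n+1}] ⇒ (1 − 1/3z)y_{n+1} = (1 + 2/3z)y_n
  Hence R(z) = (1 + 2/3z)/(1 − 1/3z).

Solve |R(x)|<1 on ℝ⁻.
x=-1.02: |R|=0.2388
R=−1: 1+2/3x = −1+1/3x ⇒ -1/3x=2 ⇒ x=2/(-1/3)=-6.0000
Confirm numerically:
  x=-5.536: |R|=0.94564 <1
  x=-4.037: |R|=0.72105 <1
  x=-3.620: |R|=0.64048 <1
  x=-3.064: |R|=0.51583 <1
  x=-6.515: |R|=1.05413 >1
  x=-6.104: |R|=1.01142 >1
Interval (-6.0000, 0).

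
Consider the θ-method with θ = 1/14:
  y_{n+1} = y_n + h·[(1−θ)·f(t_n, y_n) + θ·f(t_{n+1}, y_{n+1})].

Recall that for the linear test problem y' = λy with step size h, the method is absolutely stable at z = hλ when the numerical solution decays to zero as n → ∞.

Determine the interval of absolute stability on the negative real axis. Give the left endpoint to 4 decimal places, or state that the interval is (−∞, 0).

(-2.3333, 0).

Set f=λy, z=hλ:
  y_{n+1} = y_n + z·[13/14·y_n + 1/14·y_{n+1}] ⇒ (1 − 1/14z)y_{n+1} = (1 + 13/14z)y_n
  Hence R(z) = (1 + 13/14z)/(1 − 1/14z).

Need |R(x)|<1, x<0.
x=-1.29: |R|=0.1812
R=−1: 1+13/14x = −1+1/14x ⇒ -6/7x=2 ⇒ x=2/(-6/7)=-2.3333
Confirm numerically:
  x=-2.084: |R|=0.81398 <1
  x=-1.606: |R|=0.44073 <1
  x=-1.365: |R|=0.24374 <1
  x=-2.877: |R|=1.38656 >1
  x=-2.645: |R|=1.22469 >1
  x=-2.642: |R|=1.22257 >1
So |R|<1 on (-2.3333, 0).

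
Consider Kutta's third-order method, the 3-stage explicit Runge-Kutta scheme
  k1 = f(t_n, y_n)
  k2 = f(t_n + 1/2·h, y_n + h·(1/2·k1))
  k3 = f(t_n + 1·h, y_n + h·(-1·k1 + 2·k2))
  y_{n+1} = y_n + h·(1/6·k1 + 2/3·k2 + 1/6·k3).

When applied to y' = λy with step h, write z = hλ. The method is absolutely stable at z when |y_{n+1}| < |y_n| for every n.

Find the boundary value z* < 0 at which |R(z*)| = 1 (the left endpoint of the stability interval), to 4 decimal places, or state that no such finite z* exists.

z* = -2.5127.

With y'=λy (z=hλ):
  order 3, 3-stage ⇒ R(z)=1+z+z^2/2+z^3/6
  (e.g. R(-0.43)=0.64920, |R|=0.64920)

Need |R(x)|<1, x<0.
x=-0.43: |R|=0.6492
|R(-1.58)|=0.0108 |R(-1.12)|=0.2730 |R(-0.85)|=0.4089
Bisect:
  x_lo=-3.2517 |R|=2.6951  x_hi=-0.3545 |R|=0.7009
  mid=-1.80309 |R|=0.15454 →hi
  mid=-2.52738 |R|=1.02422 →lo
  mid=-2.16523 |R|=0.51297 →hi
  mid=-2.34630 |R|=0.74652 →hi
  mid=-2.43684 |R|=0.87948 →hi
  mid=-2.48211 |R|=0.95033 →hi
  mid=-2.50474 |R|=0.98689 →hi
  ...
  [-2.51288,-2.51270] ⇒ x*=-2.5127
So |R|<1 on (-2.5127, 0).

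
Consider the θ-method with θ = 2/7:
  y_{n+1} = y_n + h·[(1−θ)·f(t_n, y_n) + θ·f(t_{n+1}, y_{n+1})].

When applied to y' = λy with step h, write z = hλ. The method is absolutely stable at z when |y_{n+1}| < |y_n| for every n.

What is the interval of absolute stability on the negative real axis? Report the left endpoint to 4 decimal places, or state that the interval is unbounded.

z∈(-4.6667,0).

Test eqn y'=λy, z=hλ:
  y_{n+1} = y_n + z·[5/7·y_n + 2/7·y_{n+1}] ⇒ (1 − 2/7z)y_{n+1} = (1 + 5/7z)y_n
  R(z) = (1 + 5/7z)/(1 − 2/7z).

Need |R(x)|<1, x<0.
x=-0.89: |R|=0.2904
R=−1: 1+5/7x = −1+2/7x ⇒ -3/7x=2 ⇒ x=2/(-3/7)=-4.6667
Confirm numerically:
  x=-4.571: |R|=0.98222 <1
  x=-3.920: |R|=0.84906 <1
  x=-3.650: |R|=0.78671 <1
  x=-4.828: |R|=1.02906 >1
  x=-4.803: |R|=1.02463 >1
Interval (-4.6667, 0).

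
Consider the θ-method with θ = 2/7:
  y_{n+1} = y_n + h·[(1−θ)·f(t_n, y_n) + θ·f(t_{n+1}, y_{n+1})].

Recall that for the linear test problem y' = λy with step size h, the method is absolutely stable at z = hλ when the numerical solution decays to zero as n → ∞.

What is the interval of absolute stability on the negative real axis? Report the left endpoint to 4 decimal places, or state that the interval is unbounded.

On y'=λy, z=hλ:
  y_{n+1} = y_n + z·[5/7·y_n + 2/7·y_{n+1}] ⇒ (1 − 2/7z)y_{n+1} = (1 + 5/7z)y_n
  R(z) = (1 + 5/7z)/(1 − 2/7z).

Solve |R(x)|<1 on ℝ⁻.
x=-1.37: |R|=0.0154
R=−1: 1+5/7x = −1+2/7x ⇒ -3/7x=2 ⇒ x=2/(-3/7)=-4.6667
Confirm numerically:
  x=-3.399: |R|=0.72438 <1
  x=-3.213: |R|=0.67518 <1
  x=-2.496: |R|=0.45697 <1
  x=-2.344: |R|=0.40383 <1
  x=-5.243: |R|=1.09888 >1
  x=-5.158: |R|=1.08512 >1
  x=-4.814: |R|=1.02658 >1
Stable set (-4.6667, 0).

z∈(-4.6667,0).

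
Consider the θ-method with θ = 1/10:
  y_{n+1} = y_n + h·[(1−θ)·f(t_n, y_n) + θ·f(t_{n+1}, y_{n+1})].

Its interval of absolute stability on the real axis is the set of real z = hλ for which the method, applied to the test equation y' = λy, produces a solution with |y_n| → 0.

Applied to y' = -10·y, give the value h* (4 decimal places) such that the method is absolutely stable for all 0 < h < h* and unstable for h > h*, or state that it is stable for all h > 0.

Test eqn y'=λy, z=hλ:
  y_{n+1} = y_n + z·[9/10·y_n + 1/10·y_{n+1}] ⇒ (1 − 1/10z)y_{n+1} = (1 + 9/10z)y_n
  Hence R(z) = (1 + 9/10z)/(1 − 1/10z).

Need |R(x)|<1, x<0.
x=-1.51: |R|=0.3119
R=−1: 1+9/10x = −1+1/10x ⇒ -4/5x=2 ⇒ x=2/(-4/5)=-2.5000
Confirm numerically:
  x=-1.955: |R|=0.63530 <1
  x=-1.654: |R|=0.41926 <1
  x=-1.530: |R|=0.32697 <1
  x=-2.911: |R|=1.25467 >1
  x=-2.788: |R|=1.18017 >1
  x=-2.730: |R|=1.14454 >1
Stable set (-2.5000, 0).

(-2.5000,0); λ=-10 ⇒ h* = (5/2)/10 = 0.2500.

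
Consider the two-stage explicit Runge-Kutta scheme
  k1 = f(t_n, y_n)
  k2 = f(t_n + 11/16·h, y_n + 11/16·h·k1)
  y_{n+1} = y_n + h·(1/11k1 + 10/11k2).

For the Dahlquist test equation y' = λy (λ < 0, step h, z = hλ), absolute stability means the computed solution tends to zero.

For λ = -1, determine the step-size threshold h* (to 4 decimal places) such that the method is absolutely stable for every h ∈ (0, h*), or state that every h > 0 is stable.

(-1.6000,0); λ=-1 ⇒ h* = (8/5)/1 = 1.6000.

Set f=λy, z=hλ:
  k1=λy_n ⇒ h·k1=z·y_n;  k2=λ(1+11/16z)y_n ⇒ h·k2=z(1+11/16z)y_n
  y_{n+1}/y_n = 1 + 1/11z + 10/11z(1+11/16z) = 1 + z + 5/8z²
  R(z) = 1 + z + 5/8z².

Find x<0 with |R(x)|<1.
x=-0.34: |R|=0.7323
R=1: x+5/8x²=0 ⇒ x=−8/5=-1.6000; min R=1−1/(4·5/8)=0.6000>−1
Confirm numerically:
  x=-1.278: |R|=0.74280 <1
  x=-1.156: |R|=0.67921 <1
  x=-1.048: |R|=0.63844 <1
  x=-0.921: |R|=0.60915 <1
  x=-1.889: |R|=1.34120 >1
  x=-1.713: |R|=1.12098 >1
Interval (-1.6000, 0).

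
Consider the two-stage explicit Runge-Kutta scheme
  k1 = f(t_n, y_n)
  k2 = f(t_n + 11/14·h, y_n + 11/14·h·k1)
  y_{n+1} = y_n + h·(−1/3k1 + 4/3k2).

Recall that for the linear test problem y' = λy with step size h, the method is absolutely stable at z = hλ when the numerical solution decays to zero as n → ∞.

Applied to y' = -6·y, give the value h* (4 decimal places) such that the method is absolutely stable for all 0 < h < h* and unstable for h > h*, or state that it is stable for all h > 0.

(-0.9545,0); λ=-6 ⇒ h* = (21/22)/6 = 0.1591.

Test eqn y'=λy, z=hλ:
  k1=λy_n ⇒ h·k1=z·y_n;  k2=λ(1+11/14z)y_n ⇒ h·k2=z(1+11/14z)y_n
  y_{n+1}/y_n = 1 − 1/3z + 4/3z(1+11/14z) = 1 + z + 22/21z²
  Hence R(z) = 1 + z + 22/21z².

Find x<0 with |R(x)|<1.
x=-0.57: |R|=0.7704
R=1: x+22/21x²=0 ⇒ x=−21/22=-0.9545; min R=1−1/(4·22/21)=0.7614>−1
Confirm numerically:
  x=-0.771: |R|=0.85175 <1
  x=-0.744: |R|=0.83589 <1
  x=-0.734: |R|=0.83041 <1
  x=-0.545: |R|=0.76617 <1
  x=-1.497: |R|=1.85072 >1
  x=-1.068: |R|=1.12694 >1
  x=-1.002: |R|=1.04981 >1
Stable set (-0.9545, 0).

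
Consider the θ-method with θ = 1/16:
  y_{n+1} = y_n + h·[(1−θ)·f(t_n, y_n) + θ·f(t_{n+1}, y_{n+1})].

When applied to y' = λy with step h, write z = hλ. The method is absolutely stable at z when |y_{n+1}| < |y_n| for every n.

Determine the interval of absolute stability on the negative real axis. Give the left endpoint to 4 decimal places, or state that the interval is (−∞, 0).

(-2.2857, 0).

On y'=λy, z=hλ:
  y_{n+1} = y_n + z·[15/16·y_n + 1/16·y_{n+1}] ⇒ (1 − 1/16z)y_{n+1} = (1 + 15/16z)y_n
  R(z) = (1 + 15/16z)/(1 − 1/16z).

Need |R(x)|<1, x<0.
x=-1.59: |R|=0.4463
R=−1: 1+15/16x = −1+1/16x ⇒ -7/8x=2 ⇒ x=2/(-7/8)=-2.2857
Confirm numerically:
  x=-1.121: |R|=0.04760 <1
  x=-1.120: |R|=0.04673 <1
  x=-1.075: |R|=0.00732 <1
  x=-2.545: |R|=1.19574 >1
  x=-2.524: |R|=1.18009 >1
  x=-2.466: |R|=1.13668 >1
Stable set (-2.2857, 0).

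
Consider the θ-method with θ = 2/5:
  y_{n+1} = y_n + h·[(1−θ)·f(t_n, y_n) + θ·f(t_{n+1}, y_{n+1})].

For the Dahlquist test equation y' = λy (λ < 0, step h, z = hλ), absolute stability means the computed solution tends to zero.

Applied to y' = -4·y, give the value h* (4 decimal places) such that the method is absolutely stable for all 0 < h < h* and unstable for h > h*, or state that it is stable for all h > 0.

(-10.0000,0); λ=-4 ⇒ h* = (10)/4 = 2.5000.

Set f=λy, z=hλ:
  y_{n+1} = y_n + z·[3/5·y_n + 2/5·y_{n+1}] ⇒ (1 − 2/5z)y_{n+1} = (1 + 3/5z)y_n
  R(z) = (1 + 3/5z)/(1 − 2/5z).

Find x<0 with |R(x)|<1.
x=-1.19: |R|=0.1938
R=−1: 1+3/5x = −1+2/5x ⇒ -1/5x=2 ⇒ x=2/(-1/5)=-10.0000
Confirm numerically:
  x=-9.897: |R|=0.99585 <1
  x=-6.560: |R|=0.81015 <1
  x=-5.911: |R|=0.75693 <1
  x=-4.999: |R|=0.66656 <1
  x=-10.500: |R|=1.01923 >1
  x=-10.332: |R|=1.01294 >1
  x=-10.085: |R|=1.00338 >1
Interval (-10.0000, 0).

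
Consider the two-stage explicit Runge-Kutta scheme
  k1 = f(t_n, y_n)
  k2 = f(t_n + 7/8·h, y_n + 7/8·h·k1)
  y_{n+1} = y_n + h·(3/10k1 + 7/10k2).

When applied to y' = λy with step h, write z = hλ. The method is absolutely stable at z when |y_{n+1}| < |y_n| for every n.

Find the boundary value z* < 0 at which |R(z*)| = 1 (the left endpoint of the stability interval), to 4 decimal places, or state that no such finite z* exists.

On y'=λy, z=hλ:
  k1=λy_n ⇒ h·k1=z·y_n;  k2=λ(1+7/8z)y_n ⇒ h·k2=z(1+7/8z)y_n
  y_{n+1}/y_n = 1 + 3/10z + 7/10z(1+7/8z) = 1 + z + 49/80z²
  Hence R(z) = 1 + z + 49/80z².

Need |R(x)|<1, x<0.
x=-1.65: |R|=1.0175
R=1: x+49/80x²=0 ⇒ x=−80/49=-1.6327; min R=1−1/(4·49/80)=0.5918>−1
Confirm numerically:
  x=-1.582: |R|=0.95092 <1
  x=-1.168: |R|=0.66759 <1
  x=-1.142: |R|=0.65680 <1
  x=-2.200: |R|=1.76450 >1
  x=-2.083: |R|=1.57457 >1
So |R|<1 on (-1.6327, 0).

z* = -1.6327.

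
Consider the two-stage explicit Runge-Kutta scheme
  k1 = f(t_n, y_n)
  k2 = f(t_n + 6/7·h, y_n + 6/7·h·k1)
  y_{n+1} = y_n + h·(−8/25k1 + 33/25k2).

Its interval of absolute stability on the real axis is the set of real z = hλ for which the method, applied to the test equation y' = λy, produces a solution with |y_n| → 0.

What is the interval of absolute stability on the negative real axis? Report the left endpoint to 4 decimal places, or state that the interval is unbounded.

Test eqn y'=λy, z=hλ:
  k1=λy_n ⇒ h·k1=z·y_n;  k2=λ(1+6/7z)y_n ⇒ h·k2=z(1+6/7z)y_n
  y_{n+1}/y_n = 1 − 8/25z + 33/25z(1+6/7z) = 1 + z + 198/175z²
  R(z) = 1 + z + 198/175z².

Find x<0 with |R(x)|<1.
x=-1.67: |R|=2.4854
R=1: x+198/175x²=0 ⇒ x=−175/198=-0.8838; min R=1−1/(4·198/175)=0.7790>−1
Confirm numerically:
  x=-0.646: |R|=0.82616 <1
  x=-0.431: |R|=0.77918 <1
  x=-0.375: |R|=0.78411 <1
  x=-1.449: |R|=1.92655 >1
  x=-1.104: |R|=1.27500 >1
Stable set (-0.8838, 0).

z∈(-0.8838,0).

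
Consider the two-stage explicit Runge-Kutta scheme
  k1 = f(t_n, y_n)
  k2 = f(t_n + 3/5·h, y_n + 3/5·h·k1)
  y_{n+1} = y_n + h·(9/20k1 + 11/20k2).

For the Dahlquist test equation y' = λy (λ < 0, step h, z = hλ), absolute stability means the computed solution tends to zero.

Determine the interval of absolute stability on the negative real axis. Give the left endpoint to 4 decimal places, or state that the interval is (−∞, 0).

z∈(-3.0303,0).

With y'=λy (z=hλ):
  k1=λy_n ⇒ h·k1=z·y_n;  k2=λ(1+3/5z)y_n ⇒ h·k2=z(1+3/5z)y_n
  y_{n+1}/y_n = 1 + 9/20z + 11/20z(1+3/5z) = 1 + z + 33/100z²
  so R(z) = 1 + z + 33/100z².

Boundary: |R(x)|=1, x<0.
x=-1.75: |R|=0.2606
R=1: x+33/100x²=0 ⇒ x=−100/33=-3.0303; min R=1−1/(4·33/100)=0.2424>−1
Confirm numerically:
  x=-2.529: |R|=0.58163 <1
  x=-2.526: |R|=0.57962 <1
  x=-1.632: |R|=0.24693 <1
  x=-1.221: |R|=0.27098 <1
  x=-3.581: |R|=1.65078 >1
  x=-3.268: |R|=1.25634 >1
So |R|<1 on (-3.0303, 0).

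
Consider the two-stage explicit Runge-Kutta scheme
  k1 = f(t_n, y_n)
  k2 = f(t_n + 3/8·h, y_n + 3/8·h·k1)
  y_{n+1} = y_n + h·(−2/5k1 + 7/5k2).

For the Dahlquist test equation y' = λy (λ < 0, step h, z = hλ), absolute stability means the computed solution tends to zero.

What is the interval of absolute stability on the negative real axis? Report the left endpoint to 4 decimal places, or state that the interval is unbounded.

(-1.9048, 0).

On y'=λy, z=hλ:
  k1=λy_n ⇒ h·k1=z·y_n;  k2=λ(1+3/8z)y_n ⇒ h·k2=z(1+3/8z)y_n
  y_{n+1}/y_n = 1 − 2/5z + 7/5z(1+3/8z) = 1 + z + 21/40z²
  Hence R(z) = 1 + z + 21/40z².

Solve |R(x)|<1 on ℝ⁻.
x=-1.43: |R|=0.6436
R=1: x+21/40x²=0 ⇒ x=−40/21=-1.9048; min R=1−1/(4·21/40)=0.5238>−1
Confirm numerically:
  x=-1.509: |R|=0.68647 <1
  x=-1.303: |R|=0.58835 <1
  x=-0.934: |R|=0.52399 <1
  x=-0.843: |R|=0.53009 <1
  x=-2.460: |R|=1.71709 >1
  x=-2.222: |R|=1.37007 >1
Interval (-1.9048, 0).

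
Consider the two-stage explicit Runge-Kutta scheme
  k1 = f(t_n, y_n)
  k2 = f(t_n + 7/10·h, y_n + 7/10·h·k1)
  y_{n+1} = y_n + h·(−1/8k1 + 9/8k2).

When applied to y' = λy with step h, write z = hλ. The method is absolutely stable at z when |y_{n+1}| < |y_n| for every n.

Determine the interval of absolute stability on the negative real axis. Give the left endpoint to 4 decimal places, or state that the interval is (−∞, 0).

On y'=λy, z=hλ:
  k1=λy_n ⇒ h·k1=z·y_n;  k2=λ(1+7/10z)y_n ⇒ h·k2=z(1+7/10z)y_n
  y_{n+1}/y_n = 1 − 1/8z + 9/8z(1+7/10z) = 1 + z + 63/80z²
  R(z) = 1 + z + 63/80z².

Solve |R(x)|<1 on ℝ⁻.
x=-0.41: |R|=0.7224
R=1: x+63/80x²=0 ⇒ x=−80/63=-1.2698; min R=1−1/(4·63/80)=0.6825>−1
Confirm numerically:
  x=-1.090: |R|=0.84563 <1
  x=-1.019: |R|=0.79871 <1
  x=-0.703: |R|=0.68619 <1
  x=-1.521: |R|=1.30083 >1
  x=-1.443: |R|=1.19677 >1
So |R|<1 on (-1.2698, 0).

z∈(-1.2698,0).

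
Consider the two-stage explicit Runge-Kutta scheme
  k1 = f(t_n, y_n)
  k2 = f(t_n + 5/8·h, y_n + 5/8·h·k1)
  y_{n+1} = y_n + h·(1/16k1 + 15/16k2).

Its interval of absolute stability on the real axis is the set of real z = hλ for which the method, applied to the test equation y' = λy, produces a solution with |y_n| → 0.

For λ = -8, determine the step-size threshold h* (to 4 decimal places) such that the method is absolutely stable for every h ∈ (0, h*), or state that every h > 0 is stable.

On y'=λy, z=hλ:
  k1=λy_n ⇒ h·k1=z·y_n;  k2=λ(1+5/8z)y_n ⇒ h·k2=z(1+5/8z)y_n
  y_{n+1}/y_n = 1 + 1/16z + 15/16z(1+5/8z) = 1 + z + 75/128z²
  R(z) = 1 + z + 75/128z².

Solve |R(x)|<1 on ℝ⁻.
x=-1.68: |R|=0.9738
R=1: x+75/128x²=0 ⇒ x=−128/75=-1.7067; min R=1−1/(4·75/128)=0.5733>−1
Confirm numerically:
  x=-1.503: |R|=0.82064 <1
  x=-1.141: |R|=0.62182 <1
  x=-0.863: |R|=0.57339 <1
  x=-2.158: |R|=1.57069 >1
  x=-1.826: |R|=1.12768 >1
Stable set (-1.7067, 0).

(-1.7067,0); λ=-8 ⇒ h* = (128/75)/8 = 0.2133.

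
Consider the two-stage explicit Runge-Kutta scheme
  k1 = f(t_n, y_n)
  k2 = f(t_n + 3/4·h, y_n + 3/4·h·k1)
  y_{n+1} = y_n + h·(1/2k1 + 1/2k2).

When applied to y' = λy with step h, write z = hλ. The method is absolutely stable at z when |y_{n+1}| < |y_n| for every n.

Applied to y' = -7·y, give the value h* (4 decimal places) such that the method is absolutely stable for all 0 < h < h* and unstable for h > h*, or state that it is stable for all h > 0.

With y'=λy (z=hλ):
  k1=λy_n ⇒ h·k1=z·y_n;  k2=λ(1+3/4z)y_n ⇒ h·k2=z(1+3/4z)y_n
  y_{n+1}/y_n = 1 + 1/2z + 1/2z(1+3/4z) = 1 + z + 3/8z²
  Hence R(z) = 1 + z + 3/8z².

Find x<0 with |R(x)|<1.
x=-1.63: |R|=0.3663
R=1: x+3/8x²=0 ⇒ x=−8/3=-2.6667; min R=1−1/(4·3/8)=0.3333>−1
Confirm numerically:
  x=-2.579: |R|=0.91522 <1
  x=-1.903: |R|=0.45503 <1
  x=-1.275: |R|=0.33461 <1
  x=-1.128: |R|=0.34914 <1
  x=-3.236: |R|=1.69089 >1
  x=-3.040: |R|=1.42560 >1
  x=-3.036: |R|=1.42049 >1
Stable set (-2.6667, 0).

(-2.6667,0); λ=-7 ⇒ h* = (8/3)/7 = 0.3810.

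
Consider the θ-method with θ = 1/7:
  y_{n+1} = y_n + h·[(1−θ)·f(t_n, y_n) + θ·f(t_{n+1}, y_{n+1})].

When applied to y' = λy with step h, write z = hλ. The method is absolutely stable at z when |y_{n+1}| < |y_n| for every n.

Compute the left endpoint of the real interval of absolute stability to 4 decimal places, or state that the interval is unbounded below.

On y'=λy, z=hλ:
  y_{n+1} = y_n + z·[6/7·y_n + 1/7·y_{n+1}] ⇒ (1 − 1/7z)y_{n+1} = (1 + 6/7z)y_n
  ⇒ R(z) = (1 + 6/7z)/(1 − 1/7z).

Need |R(x)|<1, x<0.
x=-1.4: |R|=0.1667
R=−1: 1+6/7x = −1+1/7x ⇒ -5/7x=2 ⇒ x=2/(-5/7)=-2.8000
Confirm numerically:
  x=-2.636: |R|=0.91490 <1
  x=-2.540: |R|=0.86373 <1
  x=-2.308: |R|=0.73571 <1
  x=-1.990: |R|=0.54950 <1
  x=-3.109: |R|=1.15283 >1
  x=-3.028: |R|=1.11368 >1
So |R|<1 on (-2.8000, 0).

z* = -2.8000.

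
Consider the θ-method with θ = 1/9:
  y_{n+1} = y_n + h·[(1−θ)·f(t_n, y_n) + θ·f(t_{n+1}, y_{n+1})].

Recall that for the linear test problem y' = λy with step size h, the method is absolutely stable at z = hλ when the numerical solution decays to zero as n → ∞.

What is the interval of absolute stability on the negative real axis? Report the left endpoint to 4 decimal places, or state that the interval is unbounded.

On y'=λy, z=hλ:
  y_{n+1} = y_n + z·[8/9·y_n + 1/9·y_{n+1}] ⇒ (1 − 1/9z)y_{n+1} = (1 + 8/9z)y_n
  Hence R(z) = (1 + 8/9z)/(1 − 1/9z).

Boundary: |R(x)|=1, x<0.
x=-0.38: |R|=0.6354
R=−1: 1+8/9x = −1+1/9x ⇒ -7/9x=2 ⇒ x=2/(-7/9)=-2.5714
Confirm numerically:
  x=-2.531: |R|=0.97546 <1
  x=-2.508: |R|=0.96142 <1
  x=-1.872: |R|=0.54967 <1
  x=-2.987: |R|=1.24268 >1
  x=-2.775: |R|=1.12102 >1
So |R|<1 on (-2.5714, 0).

(-2.5714, 0).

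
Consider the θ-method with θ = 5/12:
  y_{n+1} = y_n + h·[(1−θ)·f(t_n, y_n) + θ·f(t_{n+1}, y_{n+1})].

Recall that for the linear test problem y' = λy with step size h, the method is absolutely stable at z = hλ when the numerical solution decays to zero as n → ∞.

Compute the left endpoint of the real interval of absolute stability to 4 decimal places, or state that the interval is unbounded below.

left endpoint -12.0000.

Set f=λy, z=hλ:
  y_{n+1} = y_n + z·[7/12·y_n + 5/12·y_{n+1}] ⇒ (1 − 5/12z)y_{n+1} = (1 + 7/12z)y_n
  ⇒ R(z) = (1 + 7/12z)/(1 − 5/12z).

Boundary: |R(x)|=1, x<0.
x=-1.33: |R|=0.1442
R=−1: 1+7/12x = −1+5/12x ⇒ -1/6x=2 ⇒ x=2/(-1/6)=-12.0000
Confirm numerically:
  x=-9.618: |R|=0.92072 <1
  x=-7.611: |R|=0.82463 <1
  x=-7.587: |R|=0.82325 <1
  x=-6.976: |R|=0.78567 <1
  x=-12.522: |R|=1.01399 >1
  x=-12.330: |R|=1.00896 >1
Interval (-12.0000, 0).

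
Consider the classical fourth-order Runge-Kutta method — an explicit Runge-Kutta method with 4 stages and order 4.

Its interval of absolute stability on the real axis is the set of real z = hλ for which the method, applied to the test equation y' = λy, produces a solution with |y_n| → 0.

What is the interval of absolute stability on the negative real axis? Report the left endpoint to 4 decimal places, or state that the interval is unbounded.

(-2.7853, 0).

On y'=λy, z=hλ:
  order 4, 4-stage ⇒ R(z)=1+z+z^2/2+z^3/6+z^4/24
  (e.g. R(-0.45)=0.63777, |R|=0.63777)

Solve |R(x)|<1 on ℝ⁻.
x=-0.45: |R|=0.6378
|R(-3.17)|=1.7528 |R(-3.12)|=1.6336 |R(-1.6)|=0.2704
Bisect:
  x_lo=-3.3652 |R|=2.2890  x_hi=-0.2052 |R|=0.8145
  mid=-1.78517 |R|=0.28324 →hi
  mid=-2.57516 |R|=0.72673 →hi
  mid=-2.97016 |R|=1.31643 →lo
  mid=-2.77266 |R|=0.98112 →hi
  mid=-2.87141 |R|=1.13780 →lo
  mid=-2.82204 |R|=1.05683 →lo
  mid=-2.79735 |R|=1.01833 →lo
  mid=-2.78501 |R|=0.99957 →hi
  ...
  [-2.78539,-2.78520] ⇒ x*=-2.7853
So |R|<1 on (-2.7853, 0).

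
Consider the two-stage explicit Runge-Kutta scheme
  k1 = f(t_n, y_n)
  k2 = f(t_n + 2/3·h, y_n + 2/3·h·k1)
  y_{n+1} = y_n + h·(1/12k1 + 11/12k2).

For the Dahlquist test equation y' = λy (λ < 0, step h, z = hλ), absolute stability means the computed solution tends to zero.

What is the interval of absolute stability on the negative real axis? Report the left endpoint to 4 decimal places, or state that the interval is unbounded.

(-1.6364, 0).

On y'=λy, z=hλ:
  k1=λy_n ⇒ h·k1=z·y_n;  k2=λ(1+2/3z)y_n ⇒ h·k2=z(1+2/3z)y_n
  y_{n+1}/y_n = 1 + 1/12z + 11/12z(1+2/3z) = 1 + z + 11/18z²
  Hence R(z) = 1 + z + 11/18z².

Boundary: |R(x)|=1, x<0.
x=-0.49: |R|=0.6567
R=1: x+11/18x²=0 ⇒ x=−18/11=-1.6364; min R=1−1/(4·11/18)=0.5909>−1
Confirm numerically:
  x=-1.192: |R|=0.67631 <1
  x=-1.025: |R|=0.61705 <1
  x=-0.765: |R|=0.59264 <1
  x=-2.174: |R|=1.71428 >1
  x=-2.018: |R|=1.47064 >1
Interval (-1.6364, 0).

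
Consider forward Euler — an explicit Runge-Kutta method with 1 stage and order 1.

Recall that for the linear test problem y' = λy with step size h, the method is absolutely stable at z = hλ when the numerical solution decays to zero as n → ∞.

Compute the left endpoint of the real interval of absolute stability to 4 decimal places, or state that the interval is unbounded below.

z* = -2.0000.

On y'=λy, z=hλ:
  order 1, 1-stage ⇒ R(z)=1+z
  (e.g. R(-1.06)=-0.06000, |R|=0.06000)

Find x<0 with |R(x)|<1.
x=-1.06: |R|=0.0600
|R(-1.73)|=0.7300 |R(-1.61)|=0.6100 |R(-0.99)|=0.0100
Bisect:
  x_lo=-2.6454 |R|=1.6454  x_hi=-0.1742 |R|=0.8258
  mid=-1.40982 |R|=0.40982 →hi
  mid=-2.02762 |R|=1.02762 →lo
  mid=-1.71872 |R|=0.71872 →hi
  mid=-1.87317 |R|=0.87317 →hi
  mid=-1.95040 |R|=0.95040 →hi
  mid=-1.98901 |R|=0.98901 →hi
  mid=-2.00831 |R|=1.00831 →lo
  mid=-1.99866 |R|=0.99866 →hi
  mid=-2.00349 |R|=1.00349 →lo
  mid=-2.00107 |R|=1.00107 →lo
  ...
  [-2.00002,-1.99987] ⇒ x*=-2.0000
Stable set (-2.0000, 0).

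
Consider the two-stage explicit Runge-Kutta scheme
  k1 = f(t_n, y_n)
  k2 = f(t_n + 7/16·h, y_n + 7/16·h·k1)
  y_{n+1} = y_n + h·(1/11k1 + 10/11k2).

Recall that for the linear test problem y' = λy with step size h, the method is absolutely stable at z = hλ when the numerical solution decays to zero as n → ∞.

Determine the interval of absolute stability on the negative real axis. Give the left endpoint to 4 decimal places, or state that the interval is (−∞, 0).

z∈(-2.5143,0).

With y'=λy (z=hλ):
  k1=λy_n ⇒ h·k1=z·y_n;  k2=λ(1+7/16z)y_n ⇒ h·k2=z(1+7/16z)y_n
  y_{n+1}/y_n = 1 + 1/11z + 10/11z(1+7/16z) = 1 + z + 35/88z²
  Hence R(z) = 1 + z + 35/88z².

Need |R(x)|<1, x<0.
x=-0.82: |R|=0.4474
R=1: x+35/88x²=0 ⇒ x=−88/35=-2.5143; min R=1−1/(4·35/88)=0.3714>−1
Confirm numerically:
  x=-2.295: |R|=0.79984 <1
  x=-1.909: |R|=0.54043 <1
  x=-1.167: |R|=0.37466 <1
  x=-2.960: |R|=1.52473 >1
  x=-2.725: |R|=1.22837 >1
Interval (-2.5143, 0).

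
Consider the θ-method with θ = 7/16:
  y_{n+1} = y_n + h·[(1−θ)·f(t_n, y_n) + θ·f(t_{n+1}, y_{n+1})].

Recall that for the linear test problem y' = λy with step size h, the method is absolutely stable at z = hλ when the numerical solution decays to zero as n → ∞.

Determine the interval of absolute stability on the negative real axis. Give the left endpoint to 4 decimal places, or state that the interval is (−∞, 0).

On y'=λy, z=hλ:
  y_{n+1} = y_n + z·[9/16·y_n + 7/16·y_{n+1}] ⇒ (1 − 7/16z)y_{n+1} = (1 + 9/16z)y_n
  R(z) = (1 + 9/16z)/(1 − 7/16z).

Boundary: |R(x)|=1, x<0.
x=-1.3: |R|=0.1713
R=−1: 1+9/16x = −1+7/16x ⇒ -1/8x=2 ⇒ x=2/(-1/8)=-16.0000
Confirm numerically:
  x=-15.468: |R|=0.99144 <1
  x=-14.841: |R|=0.98067 <1
  x=-12.454: |R|=0.93126 <1
  x=-7.795: |R|=0.76745 <1
  x=-16.383: |R|=1.00586 >1
  x=-16.377: |R|=1.00577 >1
  x=-16.243: |R|=1.00375 >1
Interval (-16.0000, 0).

(-16.0000, 0).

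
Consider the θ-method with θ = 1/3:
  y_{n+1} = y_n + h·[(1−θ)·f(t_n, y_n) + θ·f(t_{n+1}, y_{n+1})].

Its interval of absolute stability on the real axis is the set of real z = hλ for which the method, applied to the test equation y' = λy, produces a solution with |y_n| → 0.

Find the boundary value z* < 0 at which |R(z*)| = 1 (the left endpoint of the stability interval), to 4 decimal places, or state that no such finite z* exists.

left endpoint -6.0000.

With y'=λy (z=hλ):
  y_{n+1} = y_n + z·[2/3·y_n + 1/3·y_{n+1}] ⇒ (1 − 1/3z)y_{n+1} = (1 + 2/3z)y_n
  ⇒ R(z) = (1 + 2/3z)/(1 − 1/3z).

Boundary: |R(x)|=1, x<0.
x=-1.22: |R|=0.1327
R=−1: 1+2/3x = −1+1/3x ⇒ -1/3x=2 ⇒ x=2/(-1/3)=-6.0000
Confirm numerically:
  x=-5.169: |R|=0.89827 <1
  x=-4.379: |R|=0.78032 <1
  x=-4.021: |R|=0.71813 <1
  x=-6.267: |R|=1.02881 >1
  x=-6.257: |R|=1.02776 >1
Interval (-6.0000, 0).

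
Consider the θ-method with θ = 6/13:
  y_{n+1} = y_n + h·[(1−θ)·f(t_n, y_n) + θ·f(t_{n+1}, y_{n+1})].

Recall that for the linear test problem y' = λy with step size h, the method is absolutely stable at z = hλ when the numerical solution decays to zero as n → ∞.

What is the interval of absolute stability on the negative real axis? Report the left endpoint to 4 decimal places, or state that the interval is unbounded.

(-26.0000, 0).

On y'=λy, z=hλ:
  y_{n+1} = y_n + z·[7/13·y_n + 6/13·y_{n+1}] ⇒ (1 − 6/13z)y_{n+1} = (1 + 7/13z)y_n
  R(z) = (1 + 7/13z)/(1 − 6/13z).

Need |R(x)|<1, x<0.
x=-0.72: |R|=0.4596
R=−1: 1+7/13x = −1+6/13x ⇒ -1/13x=2 ⇒ x=2/(-1/13)=-26.0000
Confirm numerically:
  x=-25.748: |R|=0.99850 <1
  x=-20.762: |R|=0.96193 <1
  x=-17.980: |R|=0.93365 <1
  x=-12.199: |R|=0.83988 <1
  x=-26.582: |R|=1.00337 >1
  x=-26.203: |R|=1.00119 >1
  x=-26.164: |R|=1.00096 >1
So |R|<1 on (-26.0000, 0).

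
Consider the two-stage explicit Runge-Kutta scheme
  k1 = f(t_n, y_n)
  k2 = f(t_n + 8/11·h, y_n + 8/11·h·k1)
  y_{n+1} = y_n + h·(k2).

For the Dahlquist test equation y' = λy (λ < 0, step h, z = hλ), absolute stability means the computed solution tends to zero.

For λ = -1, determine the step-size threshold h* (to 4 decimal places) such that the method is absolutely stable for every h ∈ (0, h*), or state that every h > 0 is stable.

(-1.3750,0); λ=-1 ⇒ h* = (11/8)/1 = 1.3750.

On y'=λy, z=hλ:
  k1=λy_n ⇒ h·k1=z·y_n;  k2=λ(1+8/11z)y_n ⇒ h·k2=z(1+8/11z)y_n
  y_{n+1}/y_n = 1 + z(1+8/11z) = 1 + z + 8/11z²
  Hence R(z) = 1 + z + 8/11z².

Need |R(x)|<1, x<0.
x=-0.71: |R|=0.6566
R=1: x+8/11x²=0 ⇒ x=−11/8=-1.3750; min R=1−1/(4·8/11)=0.6562>−1
Confirm numerically:
  x=-1.318: |R|=0.94536 <1
  x=-1.075: |R|=0.76545 <1
  x=-1.068: |R|=0.76154 <1
  x=-0.881: |R|=0.68348 <1
  x=-1.926: |R|=1.77180 >1
  x=-1.521: |R|=1.16150 >1
Stable set (-1.3750, 0).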